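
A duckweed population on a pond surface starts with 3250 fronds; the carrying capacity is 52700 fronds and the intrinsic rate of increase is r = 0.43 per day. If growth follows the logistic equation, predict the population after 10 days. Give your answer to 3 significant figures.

43700 fronds

A = (K − N₀)/N₀ = (52700 − 3250)/3250 = 15.215.
N(t) = K/(1 + A·e^(−rt)) = 52700/(1 + 15.215×e^(−0.43×10)).
e^(−4.3) = 0.013569; denominator = 1 + 15.215×0.013569 = 1.2065.
N = 52700/1.2065 = 43681.8.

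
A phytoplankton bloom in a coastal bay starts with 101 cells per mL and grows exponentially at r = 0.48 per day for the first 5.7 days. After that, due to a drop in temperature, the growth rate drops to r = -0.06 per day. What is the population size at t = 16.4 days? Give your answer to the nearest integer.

Phase 1: N(5.7) = 101·e^(0.48×5.7) = 101·e^2.736 = 1557.94.
Phase 2 runs for 16.4 − 5.7 = 10.7 days at r = -0.06.
N(16.4) = 1557.94·e^(-0.06×10.7) = 1557.94·e^-0.642 = 819.849.

820 cells per mL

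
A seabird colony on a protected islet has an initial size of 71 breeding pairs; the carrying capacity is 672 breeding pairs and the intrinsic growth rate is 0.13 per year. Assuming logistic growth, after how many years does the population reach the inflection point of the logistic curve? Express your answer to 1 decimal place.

16.4 years

Logistic growth is fastest at N = K/2 = 336.
A = (K − N₀)/N₀ = 8.4648. Set K/(1 + A·e^(−rt)) = K/2 → A·e^(−rt) = 1.
e^(−0.13t) = 1/8.4648 = 0.118136, so t = ln(8.4648)/0.13 = 2.1359/0.13 = 16.43.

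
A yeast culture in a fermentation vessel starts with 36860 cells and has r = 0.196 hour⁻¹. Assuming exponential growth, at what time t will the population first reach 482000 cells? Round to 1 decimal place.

13.1 hours

Set N₀·e^(rt) = 482000: e^(0.196·t) = 482000/36860 = 13.077.
0.196·t = ln(13.077) = 2.5708, so t = 2.5708/0.196 = 13.116.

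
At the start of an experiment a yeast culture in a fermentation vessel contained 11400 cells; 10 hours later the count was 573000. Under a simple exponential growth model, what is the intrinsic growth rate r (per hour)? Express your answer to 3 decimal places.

0.392 per hour

From N(t) = N₀·e^(rt): e^(r·10) = 573000/11400 = 50.263.
r·10 = ln(50.263) = 3.9173, so r = 3.9173/10 = 0.39173.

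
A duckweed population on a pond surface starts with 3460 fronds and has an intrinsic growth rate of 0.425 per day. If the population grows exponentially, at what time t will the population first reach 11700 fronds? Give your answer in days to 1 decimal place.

2.9 days

Set N₀·e^(rt) = 11700: e^(0.425·t) = 11700/3460 = 3.3815.
0.425·t = ln(3.3815) = 1.2183, so t = 1.2183/0.425 = 2.8666.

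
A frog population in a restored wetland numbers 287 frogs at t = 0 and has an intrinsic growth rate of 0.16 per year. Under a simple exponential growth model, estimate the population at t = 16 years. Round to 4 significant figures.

N(t) = N₀·e^(rt) = 287 × e^(0.16×16) = 287 × e^2.56.
e^2.56 ≈ 12.936, so N ≈ 287 × 12.936 = 3712.58.

3713 frogs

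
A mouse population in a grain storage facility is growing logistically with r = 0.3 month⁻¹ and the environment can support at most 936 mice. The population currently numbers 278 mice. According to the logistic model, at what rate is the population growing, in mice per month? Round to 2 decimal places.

dN/dt = rN(1 − N/K) = 0.3 × 278 × (1 − 278/936).
1 − 278/936 = 0.70299; dN/dt = 0.3 × 278 × 0.70299 = 58.629.

58.63 mice per month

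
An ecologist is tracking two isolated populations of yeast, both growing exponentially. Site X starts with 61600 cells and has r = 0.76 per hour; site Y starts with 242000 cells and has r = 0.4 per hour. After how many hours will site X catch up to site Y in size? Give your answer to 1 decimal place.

Set 61600·e^(0.76t) = 242000·e^(0.4t).
e^((0.76 − 0.4)t) = 242000/61600 → e^(0.36·t) = 3.9286.
0.36·t = ln(3.9286) = 1.3683, so t = 1.3683/0.36 = 3.8008.

3.8 hours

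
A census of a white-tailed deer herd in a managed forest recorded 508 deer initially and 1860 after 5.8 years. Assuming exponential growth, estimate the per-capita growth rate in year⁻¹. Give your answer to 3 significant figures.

0.224 per year

From N(t) = N₀·e^(rt): e^(r·5.8) = 1860/508 = 3.6614.
r·5.8 = ln(3.6614) = 1.2979, so r = 1.2979/5.8 = 0.22377.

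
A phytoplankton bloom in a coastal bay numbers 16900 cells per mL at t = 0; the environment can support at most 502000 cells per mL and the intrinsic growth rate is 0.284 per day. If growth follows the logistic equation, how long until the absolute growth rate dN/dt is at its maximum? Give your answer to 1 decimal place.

Logistic growth is fastest at N = K/2 = 251000.
A = (K − N₀)/N₀ = 28.704. Set K/(1 + A·e^(−rt)) = K/2 → A·e^(−rt) = 1.
e^(−0.284t) = 1/28.704 = 0.0348382, so t = ln(28.704)/0.284 = 3.357/0.284 = 11.821.

11.8 days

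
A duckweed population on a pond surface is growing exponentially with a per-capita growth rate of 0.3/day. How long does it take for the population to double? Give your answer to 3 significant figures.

Doubling time t_d = ln(2)/r = 0.6931/0.3 = 2.3105.

2.31 days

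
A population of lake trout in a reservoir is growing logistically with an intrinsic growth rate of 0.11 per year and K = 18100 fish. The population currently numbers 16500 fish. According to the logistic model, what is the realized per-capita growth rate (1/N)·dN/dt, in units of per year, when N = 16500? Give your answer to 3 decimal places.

0.010 per year

(1/N)·dN/dt = r(1 − N/K) = 0.11 × (1 − 16500/18100).
= 0.11 × 0.088398 = 0.0097238.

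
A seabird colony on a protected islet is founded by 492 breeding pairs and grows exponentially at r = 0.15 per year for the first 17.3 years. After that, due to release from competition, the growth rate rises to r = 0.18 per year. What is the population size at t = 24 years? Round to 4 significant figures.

Phase 1: N(17.3) = 492·e^(0.15×17.3) = 492·e^2.595 = 6591.12.
Phase 2 runs for 24 − 17.3 = 6.7 years at r = 0.18.
N(24) = 6591.12·e^(0.18×6.7) = 6591.12·e^1.206 = 22015.

22010 breeding pairs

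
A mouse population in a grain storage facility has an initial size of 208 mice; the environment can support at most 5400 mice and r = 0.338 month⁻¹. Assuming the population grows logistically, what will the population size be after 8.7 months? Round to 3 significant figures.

A = (K − N₀)/N₀ = (5400 − 208)/208 = 24.962.
N(t) = K/(1 + A·e^(−rt)) = 5400/(1 + 24.962×e^(−0.338×8.7)).
e^(−2.941) = 0.052834; denominator = 1 + 24.962×0.052834 = 2.3188.
N = 5400/2.3188 = 2328.77.

2330 mice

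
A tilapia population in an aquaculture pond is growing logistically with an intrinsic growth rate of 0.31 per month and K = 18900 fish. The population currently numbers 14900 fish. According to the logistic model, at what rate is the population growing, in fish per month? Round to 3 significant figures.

978 fish per month

dN/dt = rN(1 − N/K) = 0.31 × 14900 × (1 − 14900/18900).
1 − 14900/18900 = 0.21164; dN/dt = 0.31 × 14900 × 0.21164 = 977.57.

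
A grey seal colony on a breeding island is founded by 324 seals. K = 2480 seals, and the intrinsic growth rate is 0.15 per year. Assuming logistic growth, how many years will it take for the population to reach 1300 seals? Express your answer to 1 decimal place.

A = (K − N₀)/N₀ = (2480 − 324)/324 = 6.6543.
Solve 2480/(1 + 6.6543·e^(−0.15t)) = 1300: 1 + 6.6543·e^(−0.15t) = 1.9077, so e^(−0.15t) = 0.136406.
−0.15·t = ln(0.136406) = -1.9921, so t = 1.9921/0.15 = 13.281.

13.3 years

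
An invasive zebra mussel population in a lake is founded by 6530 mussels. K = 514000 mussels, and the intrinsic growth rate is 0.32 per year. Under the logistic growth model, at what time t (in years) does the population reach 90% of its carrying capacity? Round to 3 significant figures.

A = (K − N₀)/N₀ = (514000 − 6530)/6530 = 77.714.
Solve 514000/(1 + 77.714·e^(−0.32t)) = 462600: 1 + 77.714·e^(−0.32t) = 1.1111, so e^(−0.32t) = 0.00142975.
−0.32·t = ln(0.00142975) = -6.5503, so t = 6.5503/0.32 = 20.47.

20.5 years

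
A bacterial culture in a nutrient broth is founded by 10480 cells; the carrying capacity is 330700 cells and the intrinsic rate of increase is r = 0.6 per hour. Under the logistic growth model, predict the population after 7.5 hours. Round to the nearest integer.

246894 cells

A = (K − N₀)/N₀ = (330700 − 10480)/10480 = 30.555.
N(t) = K/(1 + A·e^(−rt)) = 330700/(1 + 30.555×e^(−0.6×7.5)).
e^(−4.5) = 0.011109; denominator = 1 + 30.555×0.011109 = 1.3394.
N = 330700/1.3394 = 246894.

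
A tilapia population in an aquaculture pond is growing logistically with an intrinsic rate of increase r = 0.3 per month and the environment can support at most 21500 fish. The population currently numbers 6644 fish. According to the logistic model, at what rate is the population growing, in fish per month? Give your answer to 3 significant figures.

dN/dt = rN(1 − N/K) = 0.3 × 6644 × (1 − 6644/21500).
1 − 6644/21500 = 0.69098; dN/dt = 0.3 × 6644 × 0.69098 = 1377.3.

1380 fish per month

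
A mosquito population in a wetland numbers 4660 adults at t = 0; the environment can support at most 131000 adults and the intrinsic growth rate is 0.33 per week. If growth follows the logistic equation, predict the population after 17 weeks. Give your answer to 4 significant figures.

A = (K − N₀)/N₀ = (131000 − 4660)/4660 = 27.112.
N(t) = K/(1 + A·e^(−rt)) = 131000/(1 + 27.112×e^(−0.33×17)).
e^(−5.61) = 0.0036611; denominator = 1 + 27.112×0.0036611 = 1.0993.
N = 131000/1.0993 = 119171.

119200 adults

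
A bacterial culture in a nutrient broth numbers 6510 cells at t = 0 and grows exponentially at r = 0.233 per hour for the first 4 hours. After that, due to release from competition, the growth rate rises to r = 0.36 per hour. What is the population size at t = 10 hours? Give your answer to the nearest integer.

Phase 1: N(4) = 6510·e^(0.233×4) = 6510·e^0.932 = 16532.7.
Phase 2 runs for 10 − 4 = 6 hours at r = 0.36.
N(10) = 16532.7·e^(0.36×6) = 16532.7·e^2.16 = 143357.

143357 cells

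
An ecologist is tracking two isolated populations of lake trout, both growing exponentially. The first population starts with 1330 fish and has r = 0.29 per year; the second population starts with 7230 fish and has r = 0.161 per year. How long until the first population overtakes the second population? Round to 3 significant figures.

Set 1330·e^(0.29t) = 7230·e^(0.161t).
e^((0.29 − 0.161)t) = 7230/1330 → e^(0.129·t) = 5.4361.
0.129·t = ln(5.4361) = 1.6931, so t = 1.6931/0.129 = 13.124.

13.1 years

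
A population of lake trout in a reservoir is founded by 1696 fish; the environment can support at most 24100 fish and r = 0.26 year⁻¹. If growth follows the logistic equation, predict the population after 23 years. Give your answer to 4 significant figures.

23320 fish

A = (K − N₀)/N₀ = (24100 − 1696)/1696 = 13.21.
N(t) = K/(1 + A·e^(−rt)) = 24100/(1 + 13.21×e^(−0.26×23)).
e^(−5.98) = 0.0025288; denominator = 1 + 13.21×0.0025288 = 1.0334.
N = 24100/1.0334 = 23321.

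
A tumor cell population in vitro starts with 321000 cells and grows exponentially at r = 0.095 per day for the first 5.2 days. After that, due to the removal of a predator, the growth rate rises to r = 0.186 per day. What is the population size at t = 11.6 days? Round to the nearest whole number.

1729938 cells

Phase 1: N(5.2) = 321000·e^(0.095×5.2) = 321000·e^0.494 = 526074.
Phase 2 runs for 11.6 − 5.2 = 6.4 days at r = 0.186.
N(11.6) = 526074·e^(0.186×6.4) = 526074·e^1.19 = 1.729938×10^6.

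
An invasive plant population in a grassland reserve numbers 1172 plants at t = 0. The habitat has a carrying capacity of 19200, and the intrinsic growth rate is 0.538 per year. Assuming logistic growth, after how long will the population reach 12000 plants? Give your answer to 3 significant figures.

A = (K − N₀)/N₀ = (19200 − 1172)/1172 = 15.382.
Solve 19200/(1 + 15.382·e^(−0.538t)) = 12000: 1 + 15.382·e^(−0.538t) = 1.6, so e^(−0.538t) = 0.039006.
−0.538·t = ln(0.039006) = -3.244, so t = 3.244/0.538 = 6.0298.

6.03 years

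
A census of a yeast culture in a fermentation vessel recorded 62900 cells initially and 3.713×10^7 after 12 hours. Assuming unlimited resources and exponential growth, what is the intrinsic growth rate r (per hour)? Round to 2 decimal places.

From N(t) = N₀·e^(rt): e^(r·12) = 3.713×10^7/62900 = 590.3.
r·12 = ln(590.3) = 6.3806, so r = 6.3806/12 = 0.53172.

0.53 per hour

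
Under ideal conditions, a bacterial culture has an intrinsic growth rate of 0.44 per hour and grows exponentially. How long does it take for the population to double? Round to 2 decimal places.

1.58 hours

Doubling time t_d = ln(2)/r = 0.6931/0.44 = 1.5753.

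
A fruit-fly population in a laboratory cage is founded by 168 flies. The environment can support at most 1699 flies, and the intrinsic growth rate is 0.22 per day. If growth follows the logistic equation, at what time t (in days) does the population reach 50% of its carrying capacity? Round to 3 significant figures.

10.0 days

A = (K − N₀)/N₀ = (1699 − 168)/168 = 9.1131.
Solve 1699/(1 + 9.1131·e^(−0.22t)) = 849.5: 1 + 9.1131·e^(−0.22t) = 2, so e^(−0.22t) = 0.109732.
−0.22·t = ln(0.109732) = -2.2097, so t = 2.2097/0.22 = 10.044.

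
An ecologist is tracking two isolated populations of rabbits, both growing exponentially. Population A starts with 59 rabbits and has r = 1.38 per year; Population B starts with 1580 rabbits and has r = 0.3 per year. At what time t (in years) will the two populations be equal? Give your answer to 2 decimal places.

Set 59·e^(1.38t) = 1580·e^(0.3t).
e^((1.38 − 0.3)t) = 1580/59 → e^(1.08·t) = 26.78.
1.08·t = ln(26.78) = 3.2876, so t = 3.2876/1.08 = 3.0441.

3.04 years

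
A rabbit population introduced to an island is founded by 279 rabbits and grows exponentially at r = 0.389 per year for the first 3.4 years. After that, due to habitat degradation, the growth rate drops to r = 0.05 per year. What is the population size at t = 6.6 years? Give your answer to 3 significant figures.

1230 rabbits

Phase 1: N(3.4) = 279·e^(0.389×3.4) = 279·e^1.323 = 1047.13.
Phase 2 runs for 6.6 − 3.4 = 3.2 years at r = 0.05.
N(6.6) = 1047.13·e^(0.05×3.2) = 1047.13·e^0.16 = 1228.82.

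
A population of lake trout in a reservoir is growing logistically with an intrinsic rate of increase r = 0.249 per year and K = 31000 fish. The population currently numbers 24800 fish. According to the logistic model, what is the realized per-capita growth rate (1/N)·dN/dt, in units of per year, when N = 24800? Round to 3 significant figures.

0.0498 per year

(1/N)·dN/dt = r(1 − N/K) = 0.249 × (1 − 24800/31000).
= 0.249 × 0.2 = 0.0498.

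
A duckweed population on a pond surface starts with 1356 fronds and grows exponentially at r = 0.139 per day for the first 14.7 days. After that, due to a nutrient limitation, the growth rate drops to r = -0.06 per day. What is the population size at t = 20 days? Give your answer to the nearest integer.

Phase 1: N(14.7) = 1356·e^(0.139×14.7) = 1356·e^2.043 = 10462.9.
Phase 2 runs for 20 − 14.7 = 5.3 days at r = -0.06.
N(20) = 10462.9·e^(-0.06×5.3) = 10462.9·e^-0.318 = 7612.86.

7613 fronds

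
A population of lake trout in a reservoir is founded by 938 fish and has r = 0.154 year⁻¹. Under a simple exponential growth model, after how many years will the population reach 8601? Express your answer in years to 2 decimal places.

14.39 years

Set N₀·e^(rt) = 8601: e^(0.154·t) = 8601/938 = 9.1695.
0.154·t = ln(9.1695) = 2.2159, so t = 2.2159/0.154 = 14.389.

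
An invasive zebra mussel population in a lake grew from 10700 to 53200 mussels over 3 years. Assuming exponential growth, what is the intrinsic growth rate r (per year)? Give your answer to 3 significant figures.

0.535 per year

From N(t) = N₀·e^(rt): e^(r·3) = 53200/10700 = 4.972.
r·3 = ln(4.972) = 1.6038, so r = 1.6038/3 = 0.5346.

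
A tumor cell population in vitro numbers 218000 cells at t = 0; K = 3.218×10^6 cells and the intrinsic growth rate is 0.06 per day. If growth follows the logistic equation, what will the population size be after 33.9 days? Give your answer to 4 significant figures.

A = (K − N₀)/N₀ = (3.218×10^6 − 218000)/218000 = 13.761.
N(t) = K/(1 + A·e^(−rt)) = 3.218×10^6/(1 + 13.761×e^(−0.06×33.9)).
e^(−2.034) = 0.13081; denominator = 1 + 13.761×0.13081 = 2.8002.
N = 3.218×10^6/2.8002 = 1.149222×10^6.

1149000 cells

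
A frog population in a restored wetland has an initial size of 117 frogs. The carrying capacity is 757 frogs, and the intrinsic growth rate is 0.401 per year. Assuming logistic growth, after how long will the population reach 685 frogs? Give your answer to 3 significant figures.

A = (K − N₀)/N₀ = (757 − 117)/117 = 5.4701.
Solve 757/(1 + 5.4701·e^(−0.401t)) = 685: 1 + 5.4701·e^(−0.401t) = 1.1051, so e^(−0.401t) = 0.0192153.
−0.401·t = ln(0.0192153) = -3.952, so t = 3.952/0.401 = 9.8555.

9.86 years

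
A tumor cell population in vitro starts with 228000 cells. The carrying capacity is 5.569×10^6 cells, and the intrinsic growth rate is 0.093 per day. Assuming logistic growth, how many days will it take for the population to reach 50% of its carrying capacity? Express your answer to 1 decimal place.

A = (K − N₀)/N₀ = (5.569×10^6 − 228000)/228000 = 23.425.
Solve 5.569×10^6/(1 + 23.425·e^(−0.093t)) = 2.7845×10^6: 1 + 23.425·e^(−0.093t) = 2, so e^(−0.093t) = 0.0426886.
−0.093·t = ln(0.0426886) = -3.1538, so t = 3.1538/0.093 = 33.912.

33.9 days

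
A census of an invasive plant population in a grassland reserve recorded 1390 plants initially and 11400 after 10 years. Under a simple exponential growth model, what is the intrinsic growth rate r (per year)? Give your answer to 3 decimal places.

From N(t) = N₀·e^(rt): e^(r·10) = 11400/1390 = 8.2014.
r·10 = ln(8.2014) = 2.1043, so r = 2.1043/10 = 0.21043.

0.210 per year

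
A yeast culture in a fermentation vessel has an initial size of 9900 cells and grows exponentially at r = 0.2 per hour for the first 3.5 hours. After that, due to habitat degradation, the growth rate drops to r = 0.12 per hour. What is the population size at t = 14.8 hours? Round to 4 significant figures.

Phase 1: N(3.5) = 9900·e^(0.2×3.5) = 9900·e^0.7 = 19936.2.
Phase 2 runs for 14.8 − 3.5 = 11.3 hours at r = 0.12.
N(14.8) = 19936.2·e^(0.12×11.3) = 19936.2·e^1.356 = 77365.

77370 cells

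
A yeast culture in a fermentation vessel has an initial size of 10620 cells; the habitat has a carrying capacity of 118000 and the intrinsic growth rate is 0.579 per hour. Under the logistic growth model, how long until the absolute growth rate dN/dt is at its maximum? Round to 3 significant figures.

4.00 hours

Logistic growth is fastest at N = K/2 = 59000.
A = (K − N₀)/N₀ = 10.111. Set K/(1 + A·e^(−rt)) = K/2 → A·e^(−rt) = 1.
e^(−0.579t) = 1/10.111 = 0.0989011, so t = ln(10.111)/0.579 = 2.3136/0.579 = 3.9959.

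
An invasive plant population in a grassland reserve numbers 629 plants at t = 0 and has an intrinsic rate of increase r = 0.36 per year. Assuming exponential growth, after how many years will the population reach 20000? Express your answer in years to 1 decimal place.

Set N₀·e^(rt) = 20000: e^(0.36·t) = 20000/629 = 31.797.
0.36·t = ln(31.797) = 3.4594, so t = 3.4594/0.36 = 9.6093.

9.6 years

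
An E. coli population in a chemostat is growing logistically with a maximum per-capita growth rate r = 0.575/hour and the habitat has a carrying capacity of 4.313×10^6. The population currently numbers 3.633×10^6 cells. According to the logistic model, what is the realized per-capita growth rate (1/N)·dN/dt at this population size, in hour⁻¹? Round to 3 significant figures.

0.0907 per hour

(1/N)·dN/dt = r(1 − N/K) = 0.575 × (1 − 3.633×10^6/4.313×10^6).
= 0.575 × 0.15766 = 0.090656.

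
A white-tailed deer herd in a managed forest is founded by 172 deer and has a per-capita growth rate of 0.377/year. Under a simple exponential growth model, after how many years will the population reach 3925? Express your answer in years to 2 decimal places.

8.30 years

Set N₀·e^(rt) = 3925: e^(0.377·t) = 3925/172 = 22.82.
0.377·t = ln(22.82) = 3.1276, so t = 3.1276/0.377 = 8.2961.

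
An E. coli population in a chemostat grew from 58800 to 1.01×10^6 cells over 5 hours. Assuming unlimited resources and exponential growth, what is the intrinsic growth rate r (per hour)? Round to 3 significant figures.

From N(t) = N₀·e^(rt): e^(r·5) = 1.01×10^6/58800 = 17.177.
r·5 = ln(17.177) = 2.8436, so r = 2.8436/5 = 0.56871.

0.569 per hour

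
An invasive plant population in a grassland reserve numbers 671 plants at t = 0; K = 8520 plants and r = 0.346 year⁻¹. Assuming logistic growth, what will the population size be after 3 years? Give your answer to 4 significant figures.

1657 plants

A = (K − N₀)/N₀ = (8520 − 671)/671 = 11.697.
N(t) = K/(1 + A·e^(−rt)) = 8520/(1 + 11.697×e^(−0.346×3)).
e^(−1.038) = 0.35416; denominator = 1 + 11.697×0.35416 = 5.1428.
N = 8520/5.1428 = 1656.68.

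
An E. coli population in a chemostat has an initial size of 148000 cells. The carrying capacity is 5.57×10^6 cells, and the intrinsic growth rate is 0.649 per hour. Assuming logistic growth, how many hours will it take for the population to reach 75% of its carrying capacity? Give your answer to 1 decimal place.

7.2 hours

A = (K − N₀)/N₀ = (5.57×10^6 − 148000)/148000 = 36.635.
Solve 5.57×10^6/(1 + 36.635·e^(−0.649t)) = 4.1775×10^6: 1 + 36.635·e^(−0.649t) = 1.3333, so e^(−0.649t) = 0.00909873.
−0.649·t = ln(0.00909873) = -4.6996, so t = 4.6996/0.649 = 7.2413.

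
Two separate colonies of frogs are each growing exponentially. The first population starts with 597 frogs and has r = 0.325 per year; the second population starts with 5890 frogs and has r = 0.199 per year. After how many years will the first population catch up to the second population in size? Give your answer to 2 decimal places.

Set 597·e^(0.325t) = 5890·e^(0.199t).
e^((0.325 − 0.199)t) = 5890/597 → e^(0.126·t) = 9.866.
0.126·t = ln(9.866) = 2.2891, so t = 2.2891/0.126 = 18.167.

18.17 years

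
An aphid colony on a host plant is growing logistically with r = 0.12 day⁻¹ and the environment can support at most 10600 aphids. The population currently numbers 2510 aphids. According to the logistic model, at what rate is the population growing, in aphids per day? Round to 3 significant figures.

230 aphids per day

dN/dt = rN(1 − N/K) = 0.12 × 2510 × (1 − 2510/10600).
1 − 2510/10600 = 0.76321; dN/dt = 0.12 × 2510 × 0.76321 = 229.88.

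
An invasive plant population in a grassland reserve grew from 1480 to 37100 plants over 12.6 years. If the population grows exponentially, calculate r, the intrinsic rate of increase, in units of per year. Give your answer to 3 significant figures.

From N(t) = N₀·e^(rt): e^(r·12.6) = 37100/1480 = 25.068.
r·12.6 = ln(25.068) = 3.2216, so r = 3.2216/12.6 = 0.25568.

0.256 per year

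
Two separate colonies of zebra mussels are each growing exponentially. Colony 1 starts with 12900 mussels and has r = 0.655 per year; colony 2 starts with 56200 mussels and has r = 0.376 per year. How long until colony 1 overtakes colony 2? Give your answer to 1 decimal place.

5.3 years

Set 12900·e^(0.655t) = 56200·e^(0.376t).
e^((0.655 − 0.376)t) = 56200/12900 → e^(0.279·t) = 4.3566.
0.279·t = ln(4.3566) = 1.4717, so t = 1.4717/0.279 = 5.2749.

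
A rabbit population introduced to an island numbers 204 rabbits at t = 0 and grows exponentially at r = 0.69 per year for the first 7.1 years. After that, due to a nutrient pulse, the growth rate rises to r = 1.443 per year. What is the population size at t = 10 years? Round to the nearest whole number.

Phase 1: N(7.1) = 204·e^(0.69×7.1) = 204·e^4.899 = 27367.7.
Phase 2 runs for 10 − 7.1 = 2.9 years at r = 1.443.
N(10) = 27367.7·e^(1.443×2.9) = 27367.7·e^4.185 = 1.797343×10^6.

1797343 rabbits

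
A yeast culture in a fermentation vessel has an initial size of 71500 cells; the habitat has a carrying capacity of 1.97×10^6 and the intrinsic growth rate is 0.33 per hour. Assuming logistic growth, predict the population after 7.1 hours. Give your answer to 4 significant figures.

A = (K − N₀)/N₀ = (1.97×10^6 − 71500)/71500 = 26.552.
N(t) = K/(1 + A·e^(−rt)) = 1.97×10^6/(1 + 26.552×e^(−0.33×7.1)).
e^(−2.343) = 0.096039; denominator = 1 + 26.552×0.096039 = 3.5501.
N = 1.97×10^6/3.5501 = 554918.

554900 cells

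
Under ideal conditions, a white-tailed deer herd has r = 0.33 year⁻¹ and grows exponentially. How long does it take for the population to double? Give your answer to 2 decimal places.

2.10 years

Doubling time t_d = ln(2)/r = 0.6931/0.33 = 2.1004.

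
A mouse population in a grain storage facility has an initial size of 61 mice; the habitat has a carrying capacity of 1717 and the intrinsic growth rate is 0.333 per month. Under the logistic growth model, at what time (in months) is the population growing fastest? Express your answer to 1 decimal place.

Logistic growth is fastest at N = K/2 = 858.5.
A = (K − N₀)/N₀ = 27.148. Set K/(1 + A·e^(−rt)) = K/2 → A·e^(−rt) = 1.
e^(−0.333t) = 1/27.148 = 0.0368357, so t = ln(27.148)/0.333 = 3.3013/0.333 = 9.9138.

9.9 months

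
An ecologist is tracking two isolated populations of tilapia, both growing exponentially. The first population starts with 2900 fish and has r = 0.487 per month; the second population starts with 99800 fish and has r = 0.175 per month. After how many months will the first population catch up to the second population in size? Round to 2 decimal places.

11.34 months

Set 2900·e^(0.487t) = 99800·e^(0.175t).
e^((0.487 − 0.175)t) = 99800/2900 → e^(0.312·t) = 34.414.
0.312·t = ln(34.414) = 3.5385, so t = 3.5385/0.312 = 11.341.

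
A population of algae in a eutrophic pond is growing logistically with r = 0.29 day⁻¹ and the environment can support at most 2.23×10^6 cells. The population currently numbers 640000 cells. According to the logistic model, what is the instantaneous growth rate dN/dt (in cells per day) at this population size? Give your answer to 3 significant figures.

132000 cells per day

dN/dt = rN(1 − N/K) = 0.29 × 640000 × (1 − 640000/2.23×10^6).
1 − 640000/2.23×10^6 = 0.713; dN/dt = 0.29 × 640000 × 0.713 = 1.32334×10^5.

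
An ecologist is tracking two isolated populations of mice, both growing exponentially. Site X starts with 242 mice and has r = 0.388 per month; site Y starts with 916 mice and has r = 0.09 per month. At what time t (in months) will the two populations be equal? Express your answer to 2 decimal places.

Set 242·e^(0.388t) = 916·e^(0.09t).
e^((0.388 − 0.09)t) = 916/242 → e^(0.298·t) = 3.7851.
0.298·t = ln(3.7851) = 1.3311, so t = 1.3311/0.298 = 4.4667.

4.47 months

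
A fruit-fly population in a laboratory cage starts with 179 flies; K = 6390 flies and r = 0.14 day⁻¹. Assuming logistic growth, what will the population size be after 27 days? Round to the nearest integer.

A = (K − N₀)/N₀ = (6390 − 179)/179 = 34.698.
N(t) = K/(1 + A·e^(−rt)) = 6390/(1 + 34.698×e^(−0.14×27)).
e^(−3.78) = 0.022823; denominator = 1 + 34.698×0.022823 = 1.7919.
N = 6390/1.7919 = 3566.03.

3566 flies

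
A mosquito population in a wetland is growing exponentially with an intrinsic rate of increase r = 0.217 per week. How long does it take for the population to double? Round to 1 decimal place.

Doubling time t_d = ln(2)/r = 0.6931/0.217 = 3.1942.

3.2 weeks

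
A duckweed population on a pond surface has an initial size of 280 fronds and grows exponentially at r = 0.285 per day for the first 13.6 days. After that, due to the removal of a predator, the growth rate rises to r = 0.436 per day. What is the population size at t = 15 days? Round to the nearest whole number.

Phase 1: N(13.6) = 280·e^(0.285×13.6) = 280·e^3.876 = 13504.7.
Phase 2 runs for 15 − 13.6 = 1.4 days at r = 0.436.
N(15) = 13504.7·e^(0.436×1.4) = 13504.7·e^0.6104 = 24864.3.

24864 fronds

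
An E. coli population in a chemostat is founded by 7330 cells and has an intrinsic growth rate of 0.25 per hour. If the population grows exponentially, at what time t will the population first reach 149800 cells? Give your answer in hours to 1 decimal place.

Set N₀·e^(rt) = 149800: e^(0.25·t) = 149800/7330 = 20.437.
0.25·t = ln(20.437) = 3.0173, so t = 3.0173/0.25 = 12.069.

12.1 hours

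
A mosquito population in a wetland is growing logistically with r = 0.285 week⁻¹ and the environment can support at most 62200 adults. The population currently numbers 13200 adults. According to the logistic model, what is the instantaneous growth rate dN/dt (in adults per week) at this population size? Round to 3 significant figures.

2960 adults per week

dN/dt = rN(1 − N/K) = 0.285 × 13200 × (1 − 13200/62200).
1 − 13200/62200 = 0.78778; dN/dt = 0.285 × 13200 × 0.78778 = 2963.6.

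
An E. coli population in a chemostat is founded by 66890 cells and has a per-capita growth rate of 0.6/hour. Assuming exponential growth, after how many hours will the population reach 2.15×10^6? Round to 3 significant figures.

Set N₀·e^(rt) = 2.15×10^6: e^(0.6·t) = 2.15×10^6/66890 = 32.142.
0.6·t = ln(32.142) = 3.4702, so t = 3.4702/0.6 = 5.7836.

5.78 hours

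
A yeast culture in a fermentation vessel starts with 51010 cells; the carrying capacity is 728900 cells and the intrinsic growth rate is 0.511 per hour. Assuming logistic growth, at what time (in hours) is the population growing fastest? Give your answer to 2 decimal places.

5.06 hours

Logistic growth is fastest at N = K/2 = 364450.
A = (K − N₀)/N₀ = 13.289. Set K/(1 + A·e^(−rt)) = K/2 → A·e^(−rt) = 1.
e^(−0.511t) = 1/13.289 = 0.0752482, so t = ln(13.289)/0.511 = 2.587/0.511 = 5.0626.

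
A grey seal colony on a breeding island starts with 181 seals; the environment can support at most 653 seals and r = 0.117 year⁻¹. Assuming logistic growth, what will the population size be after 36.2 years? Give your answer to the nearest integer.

A = (K − N₀)/N₀ = (653 − 181)/181 = 2.6077.
N(t) = K/(1 + A·e^(−rt)) = 653/(1 + 2.6077×e^(−0.117×36.2)).
e^(−4.235) = 0.014474; denominator = 1 + 2.6077×0.014474 = 1.0377.
N = 653/1.0377 = 629.249.

629 seals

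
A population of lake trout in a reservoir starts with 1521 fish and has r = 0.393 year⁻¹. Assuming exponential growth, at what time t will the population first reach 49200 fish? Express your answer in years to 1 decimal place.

Set N₀·e^(rt) = 49200: e^(0.393·t) = 49200/1521 = 32.347.
0.393·t = ln(32.347) = 3.4765, so t = 3.4765/0.393 = 8.8461.

8.8 years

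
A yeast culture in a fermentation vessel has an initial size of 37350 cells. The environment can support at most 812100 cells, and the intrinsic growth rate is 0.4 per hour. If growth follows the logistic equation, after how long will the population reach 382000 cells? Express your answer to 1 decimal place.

A = (K − N₀)/N₀ = (812100 − 37350)/37350 = 20.743.
Solve 812100/(1 + 20.743·e^(−0.4t)) = 382000: 1 + 20.743·e^(−0.4t) = 2.1259, so e^(−0.4t) = 0.0542794.
−0.4·t = ln(0.0542794) = -2.9136, so t = 2.9136/0.4 = 7.284.

7.3 hours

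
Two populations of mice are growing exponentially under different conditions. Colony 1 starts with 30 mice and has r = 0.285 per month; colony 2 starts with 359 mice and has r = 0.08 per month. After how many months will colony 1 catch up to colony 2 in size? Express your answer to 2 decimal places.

Set 30·e^(0.285t) = 359·e^(0.08t).
e^((0.285 − 0.08)t) = 359/30 → e^(0.205·t) = 11.967.
0.205·t = ln(11.967) = 2.4821, so t = 2.4821/0.205 = 12.108.

12.11 months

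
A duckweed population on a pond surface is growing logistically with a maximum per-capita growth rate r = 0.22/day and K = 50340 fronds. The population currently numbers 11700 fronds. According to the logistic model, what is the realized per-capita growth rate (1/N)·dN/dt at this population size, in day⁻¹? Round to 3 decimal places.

(1/N)·dN/dt = r(1 − N/K) = 0.22 × (1 − 11700/50340).
= 0.22 × 0.76758 = 0.16887.

0.169 per day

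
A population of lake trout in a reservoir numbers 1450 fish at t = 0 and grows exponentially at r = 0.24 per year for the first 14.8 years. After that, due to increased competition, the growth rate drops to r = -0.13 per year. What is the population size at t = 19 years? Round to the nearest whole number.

29299 fish

Phase 1: N(14.8) = 1450·e^(0.24×14.8) = 1450·e^3.552 = 50580.4.
Phase 2 runs for 19 − 14.8 = 4.2 years at r = -0.13.
N(19) = 50580.4·e^(-0.13×4.2) = 50580.4·e^-0.546 = 29299.3.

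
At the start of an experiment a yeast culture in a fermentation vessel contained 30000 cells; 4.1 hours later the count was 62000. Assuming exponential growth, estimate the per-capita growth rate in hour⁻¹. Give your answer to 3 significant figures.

0.177 per hour

From N(t) = N₀·e^(rt): e^(r·4.1) = 62000/30000 = 2.0667.
r·4.1 = ln(2.0667) = 0.72594, so r = 0.72594/4.1 = 0.17706.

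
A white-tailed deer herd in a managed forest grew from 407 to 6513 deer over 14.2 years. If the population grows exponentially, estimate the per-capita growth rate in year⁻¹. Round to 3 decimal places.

From N(t) = N₀·e^(rt): e^(r·14.2) = 6513/407 = 16.002.
r·14.2 = ln(16.002) = 2.7727, so r = 2.7727/14.2 = 0.19526.

0.195 per year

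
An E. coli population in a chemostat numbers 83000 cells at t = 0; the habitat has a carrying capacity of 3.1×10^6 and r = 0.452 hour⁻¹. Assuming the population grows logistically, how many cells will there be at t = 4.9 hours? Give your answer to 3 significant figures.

A = (K − N₀)/N₀ = (3.1×10^6 − 83000)/83000 = 36.349.
N(t) = K/(1 + A·e^(−rt)) = 3.1×10^6/(1 + 36.349×e^(−0.452×4.9)).
e^(−2.215) = 0.10918; denominator = 1 + 36.349×0.10918 = 4.9685.
N = 3.1×10^6/4.9685 = 623936.

624000 cells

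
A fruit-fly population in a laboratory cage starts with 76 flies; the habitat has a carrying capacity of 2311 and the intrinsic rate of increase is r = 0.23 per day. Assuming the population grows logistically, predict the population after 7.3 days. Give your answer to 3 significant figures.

A = (K − N₀)/N₀ = (2311 − 76)/76 = 29.408.
N(t) = K/(1 + A·e^(−rt)) = 2311/(1 + 29.408×e^(−0.23×7.3)).
e^(−1.679) = 0.18656; denominator = 1 + 29.408×0.18656 = 6.4863.
N = 2311/6.4863 = 356.287.

356 flies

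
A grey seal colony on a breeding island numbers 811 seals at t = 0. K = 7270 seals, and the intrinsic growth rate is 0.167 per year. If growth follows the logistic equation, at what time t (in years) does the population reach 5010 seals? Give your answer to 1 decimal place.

17.2 years

A = (K − N₀)/N₀ = (7270 − 811)/811 = 7.9642.
Solve 7270/(1 + 7.9642·e^(−0.167t)) = 5010: 1 + 7.9642·e^(−0.167t) = 1.4511, so e^(−0.167t) = 0.0566404.
−0.167·t = ln(0.0566404) = -2.871, so t = 2.871/0.167 = 17.192.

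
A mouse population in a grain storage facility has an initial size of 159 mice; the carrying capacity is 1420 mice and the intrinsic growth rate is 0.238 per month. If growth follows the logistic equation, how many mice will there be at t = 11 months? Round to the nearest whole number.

A = (K − N₀)/N₀ = (1420 − 159)/159 = 7.9308.
N(t) = K/(1 + A·e^(−rt)) = 1420/(1 + 7.9308×e^(−0.238×11)).
e^(−2.618) = 0.072949; denominator = 1 + 7.9308×0.072949 = 1.5785.
N = 1420/1.5785 = 899.564.

900 mice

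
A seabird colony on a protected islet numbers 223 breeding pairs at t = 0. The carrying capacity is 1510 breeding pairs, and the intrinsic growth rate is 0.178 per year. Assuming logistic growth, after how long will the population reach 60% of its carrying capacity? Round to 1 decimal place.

12.1 years

A = (K − N₀)/N₀ = (1510 − 223)/223 = 5.7713.
Solve 1510/(1 + 5.7713·e^(−0.178t)) = 906: 1 + 5.7713·e^(−0.178t) = 1.6667, so e^(−0.178t) = 0.115514.
−0.178·t = ln(0.115514) = -2.1584, so t = 2.1584/0.178 = 12.126.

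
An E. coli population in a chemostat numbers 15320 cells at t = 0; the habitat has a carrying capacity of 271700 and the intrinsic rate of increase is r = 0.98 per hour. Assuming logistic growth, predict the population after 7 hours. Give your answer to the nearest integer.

A = (K − N₀)/N₀ = (271700 − 15320)/15320 = 16.735.
N(t) = K/(1 + A·e^(−rt)) = 271700/(1 + 16.735×e^(−0.98×7)).
e^(−6.86) = 0.0010489; denominator = 1 + 16.735×0.0010489 = 1.0176.
N = 271700/1.0176 = 267013.

267013 cells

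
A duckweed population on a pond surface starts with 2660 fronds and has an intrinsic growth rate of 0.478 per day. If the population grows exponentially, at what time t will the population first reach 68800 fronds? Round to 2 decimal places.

6.81 days

Set N₀·e^(rt) = 68800: e^(0.478·t) = 68800/2660 = 25.865.
0.478·t = ln(25.865) = 3.2529, so t = 3.2529/0.478 = 6.8052.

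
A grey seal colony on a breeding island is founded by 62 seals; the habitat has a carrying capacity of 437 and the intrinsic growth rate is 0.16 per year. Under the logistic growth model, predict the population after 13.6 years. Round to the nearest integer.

259 seals

A = (K − N₀)/N₀ = (437 − 62)/62 = 6.0484.
N(t) = K/(1 + A·e^(−rt)) = 437/(1 + 6.0484×e^(−0.16×13.6)).
e^(−2.176) = 0.11349; denominator = 1 + 6.0484×0.11349 = 1.6865.
N = 437/1.6865 = 259.123.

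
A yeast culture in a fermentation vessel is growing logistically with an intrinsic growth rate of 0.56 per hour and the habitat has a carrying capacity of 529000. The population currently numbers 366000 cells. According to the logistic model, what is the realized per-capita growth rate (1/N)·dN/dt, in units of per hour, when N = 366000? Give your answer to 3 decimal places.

0.173 per hour

(1/N)·dN/dt = r(1 − N/K) = 0.56 × (1 − 366000/529000).
= 0.56 × 0.30813 = 0.17255.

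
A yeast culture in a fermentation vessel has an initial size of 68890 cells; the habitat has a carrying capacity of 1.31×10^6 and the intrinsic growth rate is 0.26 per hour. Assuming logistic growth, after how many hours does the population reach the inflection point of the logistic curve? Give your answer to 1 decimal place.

Logistic growth is fastest at N = K/2 = 655000.
A = (K − N₀)/N₀ = 18.016. Set K/(1 + A·e^(−rt)) = K/2 → A·e^(−rt) = 1.
e^(−0.26t) = 1/18.016 = 0.0555068, so t = ln(18.016)/0.26 = 2.8913/0.26 = 11.12.

11.1 hours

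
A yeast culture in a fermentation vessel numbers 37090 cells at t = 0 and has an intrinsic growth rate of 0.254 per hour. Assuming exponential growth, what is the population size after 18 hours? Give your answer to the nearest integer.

3587990 cells

N(t) = N₀·e^(rt) = 37090 × e^(0.254×18) = 37090 × e^4.572.
e^4.572 ≈ 96.737, so N ≈ 37090 × 96.737 = 3.58799×10^6.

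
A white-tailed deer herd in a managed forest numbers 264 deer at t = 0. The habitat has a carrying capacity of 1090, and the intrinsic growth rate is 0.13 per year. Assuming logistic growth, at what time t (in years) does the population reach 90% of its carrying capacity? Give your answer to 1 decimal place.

25.7 years

A = (K − N₀)/N₀ = (1090 − 264)/264 = 3.1288.
Solve 1090/(1 + 3.1288·e^(−0.13t)) = 981: 1 + 3.1288·e^(−0.13t) = 1.1111, so e^(−0.13t) = 0.0355125.
−0.13·t = ln(0.0355125) = -3.3379, so t = 3.3379/0.13 = 25.676.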